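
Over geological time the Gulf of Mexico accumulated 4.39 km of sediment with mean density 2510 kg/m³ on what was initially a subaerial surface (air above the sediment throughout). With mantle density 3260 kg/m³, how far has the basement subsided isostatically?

3.38 km

Subaerial load: s = t ρ_sed / ρ_m = 4.39 km × 2510/3260 = 3.38 km.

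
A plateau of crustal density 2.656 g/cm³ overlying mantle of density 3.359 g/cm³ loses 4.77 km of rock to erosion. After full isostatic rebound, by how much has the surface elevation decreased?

Rebound u = e ρ_c/ρ_m = 4.77 km × 2.656/3.359 = 3.772 km.
Net surface drop = e − u = 4.77 km − 3.772 km = e (ρ_m − ρ_c)/ρ_m = 0.998 km.

0.998 km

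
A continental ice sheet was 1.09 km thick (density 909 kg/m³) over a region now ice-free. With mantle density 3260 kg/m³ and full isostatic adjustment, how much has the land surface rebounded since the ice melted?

0.304 km

Removing the load lets mantle flow back in; uplift u satisfies ρ_ice t = ρ_m u.
u = t ρ_ice/ρ_m = 1.09 km × 909/3260 = 0.304 km.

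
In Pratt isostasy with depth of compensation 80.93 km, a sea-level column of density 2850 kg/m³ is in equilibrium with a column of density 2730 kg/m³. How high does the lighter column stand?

3.56 km

ρ_ref D = ρ (D + h) → h = D (ρ_ref − ρ)/ρ.
h = 80.93 km × (2850 − 2730)/2730 = 3.56 km.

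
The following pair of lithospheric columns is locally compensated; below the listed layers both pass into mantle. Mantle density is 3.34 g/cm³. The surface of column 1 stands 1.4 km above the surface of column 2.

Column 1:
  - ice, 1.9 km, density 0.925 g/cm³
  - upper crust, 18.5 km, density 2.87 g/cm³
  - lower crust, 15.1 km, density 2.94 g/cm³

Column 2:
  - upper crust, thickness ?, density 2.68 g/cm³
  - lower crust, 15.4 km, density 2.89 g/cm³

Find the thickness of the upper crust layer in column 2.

11.7 km

Take the compensation level at the base of the deeper column (depth z_c below the surface of column 1) and equate Σ ρ_i t_i down to z_c; mantle fills any gap and the z_c terms cancel.
Column 1: 1.9×0.925 + 18.5×2.87 + 15.1×2.94 + (z_c − 35.5)×3.34
Column 2: 1.4×0 + x×2.68 + 15.4×2.89 + (z_c − 1.4 − 15.4 − x)×3.34
The z_c×3.34 term appears on both sides and cancels. Collect the known terms of each column as K = Σ(ρt)_known − 3.34 × (depth of known layers): K_1 = 99.2465 − 3.34×35.5 = −19.3235; K_2 = 44.506 − 3.34×(1.4 + 15.4) = −11.606.
Balance: K_1 = K_2 − x×(3.34 − 2.68), so x = (K_2 − K_1)/(3.34 − 2.68) = 7.7175/0.66 = 11.7 km.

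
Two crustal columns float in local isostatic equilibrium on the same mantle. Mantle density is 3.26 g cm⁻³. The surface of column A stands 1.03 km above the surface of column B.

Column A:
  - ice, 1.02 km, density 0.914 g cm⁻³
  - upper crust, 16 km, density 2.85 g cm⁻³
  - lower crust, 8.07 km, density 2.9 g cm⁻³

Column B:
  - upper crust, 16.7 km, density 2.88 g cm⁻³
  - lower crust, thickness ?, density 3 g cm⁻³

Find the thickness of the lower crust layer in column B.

Take the compensation level at the base of the deeper column (depth z_c below the surface of column A) and equate Σ ρ_i t_i down to z_c; mantle fills any gap and the z_c terms cancel.
Column A: 1.02×0.914 + 16×2.85 + 8.07×2.9 + (z_c − 25.09)×3.26
Column B: 1.03×0 + 16.7×2.88 + x×3 + (z_c − 1.03 − 16.7 − x)×3.26
The z_c×3.26 term appears on both sides and cancels. Collect the known terms of each column as K = Σ(ρt)_known − 3.26 × (depth of known layers): K_A = 69.93528 − 3.26×25.09 = −11.85812; K_B = 48.096 − 3.26×(1.03 + 16.7) = −9.7038.
Balance: K_A = K_B − x×(3.26 − 3), so x = (K_B − K_A)/(3.26 − 3) = 2.15432/0.26 = 8.29 km.

8.29 km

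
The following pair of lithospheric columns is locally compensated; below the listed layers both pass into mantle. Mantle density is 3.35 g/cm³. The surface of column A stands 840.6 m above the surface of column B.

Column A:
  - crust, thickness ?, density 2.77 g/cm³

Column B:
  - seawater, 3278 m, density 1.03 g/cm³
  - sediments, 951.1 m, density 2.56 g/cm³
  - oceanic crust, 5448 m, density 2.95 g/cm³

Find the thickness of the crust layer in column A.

Take the compensation level at the base of the deeper column (depth z_c below the surface of column A) and equate Σ ρ_i t_i down to z_c; mantle fills any gap and the z_c terms cancel.
Column A: x×2.77 + (z_c − 0 − x)×3.35
Column B: 840.6×0 + 3278×1.03 + 951.1×2.56 + 5448×2.95 + (z_c − 840.6 − 9677.1)×3.35
The z_c×3.35 term appears on both sides and cancels. Collect the known terms of each column as K = Σ(ρt)_known − 3.35 × (depth of known layers): K_A = 0 − 3.35×0 = 0; K_B = 21882.756 − 3.35×(840.6 + 9677.1) = −13351.539.
Balance: K_A − x×(3.35 − 2.77) = K_B, so x = (K_A − K_B)/(3.35 − 2.77) = 13351.5/0.58 = 23000 m.

23000 m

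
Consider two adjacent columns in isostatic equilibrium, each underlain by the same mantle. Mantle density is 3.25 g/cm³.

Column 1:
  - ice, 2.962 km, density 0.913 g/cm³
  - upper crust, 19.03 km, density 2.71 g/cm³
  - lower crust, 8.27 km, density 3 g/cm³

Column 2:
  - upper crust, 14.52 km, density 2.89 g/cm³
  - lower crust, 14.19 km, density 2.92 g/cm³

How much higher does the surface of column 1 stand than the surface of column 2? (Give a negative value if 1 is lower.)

For any compensation level in the mantle, the mantle terms cancel and isostasy reduces to e = (Σt_1 − Σt_2) − (Σ(ρt)_1 − Σ(ρt)_2) / ρ_m.
Σt_1 = 30.262 km; Σt_2 = 28.71 km; Σ(ρt)_1 = 79.085606; Σ(ρt)_2 = 83.3976 (in km·g/cm³).
e = (30.262 − 28.71) − (79.085606 − 83.3976) / 3.25 = 2.88 km.

2.88 km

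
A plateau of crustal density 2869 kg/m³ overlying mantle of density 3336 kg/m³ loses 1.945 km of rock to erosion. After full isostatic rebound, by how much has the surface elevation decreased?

0.272 km

Rebound u = e ρ_c/ρ_m = 1.945 km × 2869/3336 = 1.673 km.
Net surface drop = e − u = 1.945 km − 1.673 km = e (ρ_m − ρ_c)/ρ_m = 0.272 km.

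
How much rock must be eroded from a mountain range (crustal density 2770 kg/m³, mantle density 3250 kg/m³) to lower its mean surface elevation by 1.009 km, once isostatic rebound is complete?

Net drop Δ = e − u = e − e ρ_c/ρ_m = e (ρ_m − ρ_c)/ρ_m.
e = Δ ρ_m/(ρ_m − ρ_c) = 1.009 km × 3250/480 = 6.83 km.

6.83 km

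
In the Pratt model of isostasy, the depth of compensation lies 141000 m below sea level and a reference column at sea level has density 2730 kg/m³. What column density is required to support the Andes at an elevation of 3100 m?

Pratt balance: ρ_ref D = ρ (D + h).
ρ = ρ_ref D/(D + h) = 2730 × 141000 m/(141000 m + 3100 m) = 2670 kg/m³.

2670 kg/m³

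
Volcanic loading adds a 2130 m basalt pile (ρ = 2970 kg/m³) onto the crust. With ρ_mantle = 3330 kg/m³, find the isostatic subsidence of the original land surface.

1900 m

Subaerial loading: s = t ρ_load / ρ_m.
s = 2130 m × 2970/3330 = 1900 m.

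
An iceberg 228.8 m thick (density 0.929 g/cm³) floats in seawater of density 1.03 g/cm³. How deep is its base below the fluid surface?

206 m

Draft d = t ρ_obj/ρ_fluid = 228.8 m × 0.929/1.03 = 206 m.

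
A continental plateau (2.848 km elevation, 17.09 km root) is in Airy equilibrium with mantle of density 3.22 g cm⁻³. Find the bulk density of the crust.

2.76 g cm⁻³

ρ_c h = (ρ_m − ρ_c) r → ρ_c (h + r) = ρ_m r → ρ_c = ρ_m r / (h + r).
ρ_c = 3.22 × 17.09 km / (2.848 km + 17.09 km) = 2.76 g cm⁻³.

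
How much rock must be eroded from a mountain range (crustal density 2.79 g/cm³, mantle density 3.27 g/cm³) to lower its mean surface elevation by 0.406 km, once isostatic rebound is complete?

2.77 km

Net drop Δ = e − u = e − e ρ_c/ρ_m = e (ρ_m − ρ_c)/ρ_m.
e = Δ ρ_m/(ρ_m − ρ_c) = 0.406 km × 3.27/0.48 = 2.77 km.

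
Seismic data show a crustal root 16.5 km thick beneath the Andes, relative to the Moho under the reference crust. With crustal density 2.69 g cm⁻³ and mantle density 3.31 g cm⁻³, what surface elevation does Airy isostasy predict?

3.8 km

Balancing pressure at the compensation depth: ρ_c h = (ρ_m − ρ_c) r.
h = r (ρ_m − ρ_c) / ρ_c = 16.5 km × (3.31 − 2.69) / 2.69 = 3.8 km.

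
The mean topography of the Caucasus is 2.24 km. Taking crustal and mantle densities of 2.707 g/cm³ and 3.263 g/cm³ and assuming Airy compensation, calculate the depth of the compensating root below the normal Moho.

By Archimedes' principle applied to the lithosphere: the weight of the topography is balanced by the buoyancy of the root, ρ_c h = (ρ_m − ρ_c) r.
r = h · ρ_c / (ρ_m − ρ_c) = 2.24 km × 2.707 / (3.263 − 2.707) = 10.9 km.

10.9 km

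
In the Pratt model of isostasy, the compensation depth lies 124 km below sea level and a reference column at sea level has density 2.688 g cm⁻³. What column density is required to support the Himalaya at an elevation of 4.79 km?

Pratt balance: ρ_ref D = ρ (D + h).
ρ = ρ_ref D/(D + h) = 2.688 × 124 km/(124 km + 4.79 km) = 2.59 g cm⁻³.

2.59 g cm⁻³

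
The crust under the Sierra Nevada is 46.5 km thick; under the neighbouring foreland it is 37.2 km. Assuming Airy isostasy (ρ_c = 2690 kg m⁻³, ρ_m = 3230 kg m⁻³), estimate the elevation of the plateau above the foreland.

1.55 km

Excess crust Δ = 46.5 km − 37.2 km = 9.3 km, split between elevation h and root r with h + r = Δ.
Airy balance ρ_c h = (ρ_m − ρ_c) r gives r = h ρ_c/(ρ_m − ρ_c), so h (1 + ρ_c/(ρ_m − ρ_c)) = Δ, i.e. h = Δ (ρ_m − ρ_c)/ρ_m.
h = 9.3 km × 540/3230 = 1.55 km.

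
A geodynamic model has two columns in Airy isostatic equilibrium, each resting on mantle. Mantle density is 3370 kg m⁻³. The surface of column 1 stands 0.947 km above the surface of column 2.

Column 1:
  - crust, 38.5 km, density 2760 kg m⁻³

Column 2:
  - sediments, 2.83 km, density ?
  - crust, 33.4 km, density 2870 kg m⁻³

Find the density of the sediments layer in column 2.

2100 kg m⁻³

Take the compensation level at the base of the deeper column (depth z_c below the surface of column 1) and equate Σ ρ_i t_i down to z_c; mantle fills any gap and the z_c terms cancel.
Column 1: 38.5×2760 + (z_c − 38.5)×3370
Column 2: 0.947×0 + 2.83×ρ + 33.4×2870 + (z_c − 0.947 − 36.23)×3370
The z_c×3370 term appears on both sides and cancels. Collect the known terms of each column as K = Σ(ρt)_known − 3370 × (depth of known layers): K_1 = 106260 − 3370×38.5 = −23485; K_2 = 95858 − 3370×(0.947 + 36.23) = −29428.49.
Balance: K_1 = K_2 + 2.83×ρ, so ρ = (K_1 − K_2)/2.83 = 5943.49/2.83 = 2100 kg m⁻³.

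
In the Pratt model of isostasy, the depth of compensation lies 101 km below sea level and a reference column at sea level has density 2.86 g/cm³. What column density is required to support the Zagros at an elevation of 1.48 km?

2.82 g/cm³

Pratt balance: ρ_ref D = ρ (D + h).
ρ = ρ_ref D/(D + h) = 2.86 × 101 km/(101 km + 1.48 km) = 2.82 g/cm³.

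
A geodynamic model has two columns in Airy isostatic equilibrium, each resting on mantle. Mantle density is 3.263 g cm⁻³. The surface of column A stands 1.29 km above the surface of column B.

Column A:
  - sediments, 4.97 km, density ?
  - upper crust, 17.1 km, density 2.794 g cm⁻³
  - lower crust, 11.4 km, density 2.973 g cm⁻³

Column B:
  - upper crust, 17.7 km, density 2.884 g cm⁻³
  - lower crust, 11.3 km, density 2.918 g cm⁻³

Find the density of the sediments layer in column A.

Take the compensation level at the base of the deeper column (depth z_c below the surface of column A) and equate Σ ρ_i t_i down to z_c; mantle fills any gap and the z_c terms cancel.
Column A: 4.97×ρ + 17.1×2.794 + 11.4×2.973 + (z_c − 33.47)×3.263
Column B: 1.29×0 + 17.7×2.884 + 11.3×2.918 + (z_c − 1.29 − 29)×3.263
The z_c×3.263 term appears on both sides and cancels. Collect the known terms of each column as K = Σ(ρt)_known − 3.263 × (depth of known layers): K_A = 81.6696 − 3.263×33.47 = −27.54301; K_B = 84.0202 − 3.263×(1.29 + 29) = −14.81607.
Balance: K_A + 4.97×ρ = K_B, so ρ = (K_B − K_A)/4.97 = 12.7269/4.97 = 2.56 g cm⁻³.

2.56 g cm⁻³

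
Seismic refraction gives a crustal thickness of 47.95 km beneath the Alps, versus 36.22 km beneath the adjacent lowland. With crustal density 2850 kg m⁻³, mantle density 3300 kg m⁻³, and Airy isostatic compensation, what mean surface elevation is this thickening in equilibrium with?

Excess crust Δ = 47.95 km − 36.22 km = 11.73 km, split between elevation h and root r with h + r = Δ.
Airy balance ρ_c h = (ρ_m − ρ_c) r gives r = h ρ_c/(ρ_m − ρ_c), so h (1 + ρ_c/(ρ_m − ρ_c)) = Δ, i.e. h = Δ (ρ_m − ρ_c)/ρ_m.
h = 11.73 km × 450/3300 = 1.6 km.

1.6 km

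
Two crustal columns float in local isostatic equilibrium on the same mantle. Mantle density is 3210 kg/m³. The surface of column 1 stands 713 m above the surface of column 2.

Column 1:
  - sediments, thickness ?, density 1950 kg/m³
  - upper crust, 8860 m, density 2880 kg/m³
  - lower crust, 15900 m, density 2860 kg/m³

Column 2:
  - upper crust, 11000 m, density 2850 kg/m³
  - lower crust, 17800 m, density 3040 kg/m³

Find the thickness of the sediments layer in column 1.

624 m

Take the compensation level at the base of the deeper column (depth z_c below the surface of column 1) and equate Σ ρ_i t_i down to z_c; mantle fills any gap and the z_c terms cancel.
Column 1: x×1950 + 8860×2880 + 15900×2860 + (z_c − 24760 − x)×3210
Column 2: 713×0 + 11000×2850 + 17800×3040 + (z_c − 713 − 28800)×3210
The z_c×3210 term appears on both sides and cancels. Collect the known terms of each column as K = Σ(ρt)_known − 3210 × (depth of known layers): K_1 = 70990800 − 3210×24760 = −8488800; K_2 = 85462000 − 3210×(713 + 28800) = −9274730.
Balance: K_1 − x×(3210 − 1950) = K_2, so x = (K_1 − K_2)/(3210 − 1950) = 785930/1260 = 624 m.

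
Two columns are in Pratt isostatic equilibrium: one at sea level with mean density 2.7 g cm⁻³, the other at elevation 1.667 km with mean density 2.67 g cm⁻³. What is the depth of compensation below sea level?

148 km

ρ_ref D = ρ (D + h) → D (ρ_ref − ρ) = ρ h.
D = ρ h/(ρ_ref − ρ) = 2.67 × 1.667 km/(2.7 − 2.67) = 148 km.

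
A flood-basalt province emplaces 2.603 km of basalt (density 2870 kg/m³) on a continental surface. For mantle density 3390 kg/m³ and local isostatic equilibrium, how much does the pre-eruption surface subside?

Subaerial loading: s = t ρ_load / ρ_m.
s = 2.603 km × 2870/3390 = 2.2 km.

2.2 km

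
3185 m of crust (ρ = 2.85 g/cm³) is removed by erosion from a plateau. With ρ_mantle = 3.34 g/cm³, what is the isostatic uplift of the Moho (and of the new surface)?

Unloading: uplift u = e ρ_c/ρ_m = 3185 m × 2.85/3.34 = 2720 m.

2720 m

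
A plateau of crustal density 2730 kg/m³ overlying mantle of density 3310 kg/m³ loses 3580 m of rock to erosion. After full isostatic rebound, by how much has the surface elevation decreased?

Rebound u = e ρ_c/ρ_m = 3580 m × 2730/3310 = 2953 m.
Net surface drop = e − u = 3580 m − 2953 m = e (ρ_m − ρ_c)/ρ_m = 627 m.

627 m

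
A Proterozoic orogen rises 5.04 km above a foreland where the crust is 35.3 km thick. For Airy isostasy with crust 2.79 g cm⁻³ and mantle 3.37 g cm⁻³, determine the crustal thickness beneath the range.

Root depth r = h ρ_c / (ρ_m − ρ_c) = 5.04 km × 2.79 / 0.58 = 24.24 km.
Total thickness = T + h + r = 35.3 km + 5.04 km + 24.24 km = 64.6 km.

64.6 km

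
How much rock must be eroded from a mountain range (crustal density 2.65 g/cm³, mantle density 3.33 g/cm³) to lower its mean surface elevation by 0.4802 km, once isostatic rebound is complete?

Net drop Δ = e − u = e − e ρ_c/ρ_m = e (ρ_m − ρ_c)/ρ_m.
e = Δ ρ_m/(ρ_m − ρ_c) = 0.4802 km × 3.33/0.68 = 2.35 km.

2.35 km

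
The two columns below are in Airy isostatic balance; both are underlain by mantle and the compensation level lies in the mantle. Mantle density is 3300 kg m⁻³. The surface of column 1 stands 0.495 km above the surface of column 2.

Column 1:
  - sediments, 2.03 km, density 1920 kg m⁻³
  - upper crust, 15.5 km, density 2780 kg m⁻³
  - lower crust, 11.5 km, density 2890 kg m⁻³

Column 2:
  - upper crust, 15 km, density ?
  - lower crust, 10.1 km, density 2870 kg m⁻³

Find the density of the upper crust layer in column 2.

2660 kg m⁻³

Take the compensation level at the base of the deeper column (depth z_c below the surface of column 1) and equate Σ ρ_i t_i down to z_c; mantle fills any gap and the z_c terms cancel.
Column 1: 2.03×1920 + 15.5×2780 + 11.5×2890 + (z_c − 29.03)×3300
Column 2: 0.495×0 + 15×ρ + 10.1×2870 + (z_c − 0.495 − 25.1)×3300
The z_c×3300 term appears on both sides and cancels. Collect the known terms of each column as K = Σ(ρt)_known − 3300 × (depth of known layers): K_1 = 80222.6 − 3300×29.03 = −15576.4; K_2 = 28987 − 3300×(0.495 + 25.1) = −55476.5.
Balance: K_1 = K_2 + 15×ρ, so ρ = (K_1 − K_2)/15 = 39900.1/15 = 2660 kg m⁻³.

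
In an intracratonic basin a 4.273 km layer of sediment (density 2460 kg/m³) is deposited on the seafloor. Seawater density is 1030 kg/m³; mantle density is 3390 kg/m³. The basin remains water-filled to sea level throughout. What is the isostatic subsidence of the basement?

2.59 km

Submarine loading: the sediment displaces seawater, and the subsidence is in turn flooded, so s (ρ_m − ρ_w) = t (ρ_sed − ρ_w).
s = 4.273 km × (2460 − 1030) / (3390 − 1030) = 2.59 km.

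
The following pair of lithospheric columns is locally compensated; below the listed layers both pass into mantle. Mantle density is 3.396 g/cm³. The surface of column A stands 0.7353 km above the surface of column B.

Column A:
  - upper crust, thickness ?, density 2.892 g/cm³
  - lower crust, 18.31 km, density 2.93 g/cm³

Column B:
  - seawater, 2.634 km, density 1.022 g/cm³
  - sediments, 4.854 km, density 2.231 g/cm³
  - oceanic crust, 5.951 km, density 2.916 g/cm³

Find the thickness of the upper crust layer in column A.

Take the compensation level at the base of the deeper column (depth z_c below the surface of column A) and equate Σ ρ_i t_i down to z_c; mantle fills any gap and the z_c terms cancel.
Column A: x×2.892 + 18.31×2.93 + (z_c − 18.31 − x)×3.396
Column B: 0.7353×0 + 2.634×1.022 + 4.854×2.231 + 5.951×2.916 + (z_c − 0.7353 − 13.439)×3.396
The z_c×3.396 term appears on both sides and cancels. Collect the known terms of each column as K = Σ(ρt)_known − 3.396 × (depth of known layers): K_A = 53.6483 − 3.396×18.31 = −8.53246; K_B = 30.874338 − 3.396×(0.7353 + 13.439) = −17.2615848.
Balance: K_A − x×(3.396 − 2.892) = K_B, so x = (K_A − K_B)/(3.396 − 2.892) = 8.72912/0.504 = 17.3 km.

17.3 km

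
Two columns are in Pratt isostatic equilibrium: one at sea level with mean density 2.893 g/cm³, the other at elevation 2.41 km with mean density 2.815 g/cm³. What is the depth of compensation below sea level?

87 km

ρ_ref D = ρ (D + h) → D (ρ_ref − ρ) = ρ h.
D = ρ h/(ρ_ref − ρ) = 2.815 × 2.41 km/(2.893 − 2.815) = 87 km.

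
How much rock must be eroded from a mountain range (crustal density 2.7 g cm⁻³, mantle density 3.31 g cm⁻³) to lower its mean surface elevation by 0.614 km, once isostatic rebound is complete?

3.33 km

Net drop Δ = e − u = e − e ρ_c/ρ_m = e (ρ_m − ρ_c)/ρ_m.
e = Δ ρ_m/(ρ_m − ρ_c) = 0.614 km × 3.31/0.61 = 3.33 km.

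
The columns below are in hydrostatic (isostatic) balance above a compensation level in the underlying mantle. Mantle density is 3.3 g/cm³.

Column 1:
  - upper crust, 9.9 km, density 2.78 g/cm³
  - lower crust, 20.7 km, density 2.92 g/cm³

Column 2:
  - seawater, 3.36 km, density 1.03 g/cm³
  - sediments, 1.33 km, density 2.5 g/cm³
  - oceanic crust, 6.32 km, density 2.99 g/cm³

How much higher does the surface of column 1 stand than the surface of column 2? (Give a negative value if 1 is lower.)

For any compensation level in the mantle, the mantle terms cancel and isostasy reduces to e = (Σt_1 − Σt_2) − (Σ(ρt)_1 − Σ(ρt)_2) / ρ_m.
Σt_1 = 30.6 km; Σt_2 = 11.01 km; Σ(ρt)_1 = 87.966; Σ(ρt)_2 = 25.6826 (in km·g/cm³).
e = (30.6 − 11.01) − (87.966 − 25.6826) / 3.3 = 0.716 km.

0.716 km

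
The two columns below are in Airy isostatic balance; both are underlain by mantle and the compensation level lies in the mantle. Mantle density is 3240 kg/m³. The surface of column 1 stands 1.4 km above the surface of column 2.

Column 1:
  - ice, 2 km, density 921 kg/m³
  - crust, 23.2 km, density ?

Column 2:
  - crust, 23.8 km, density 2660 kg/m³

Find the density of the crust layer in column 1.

Take the compensation level at the base of the deeper column (depth z_c below the surface of column 1) and equate Σ ρ_i t_i down to z_c; mantle fills any gap and the z_c terms cancel.
Column 1: 2×921 + 23.2×ρ + (z_c − 25.2)×3240
Column 2: 1.4×0 + 23.8×2660 + (z_c − 1.4 − 23.8)×3240
The z_c×3240 term appears on both sides and cancels. Collect the known terms of each column as K = Σ(ρt)_known − 3240 × (depth of known layers): K_1 = 1842 − 3240×25.2 = −79806; K_2 = 63308 − 3240×(1.4 + 23.8) = −18340.
Balance: K_1 + 23.2×ρ = K_2, so ρ = (K_2 − K_1)/23.2 = 61466/23.2 = 2650 kg/m³.

2650 kg/m³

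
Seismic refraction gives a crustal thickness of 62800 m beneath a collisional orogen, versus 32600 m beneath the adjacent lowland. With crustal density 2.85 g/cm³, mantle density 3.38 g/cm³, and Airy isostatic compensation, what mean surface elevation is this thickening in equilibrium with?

Excess crust Δ = 62800 m − 32600 m = 30200 m, split between elevation h and root r with h + r = Δ.
Airy balance ρ_c h = (ρ_m − ρ_c) r gives r = h ρ_c/(ρ_m − ρ_c), so h (1 + ρ_c/(ρ_m − ρ_c)) = Δ, i.e. h = Δ (ρ_m − ρ_c)/ρ_m.
h = 30200 m × 0.53/3.38 = 4740 m.

4740 m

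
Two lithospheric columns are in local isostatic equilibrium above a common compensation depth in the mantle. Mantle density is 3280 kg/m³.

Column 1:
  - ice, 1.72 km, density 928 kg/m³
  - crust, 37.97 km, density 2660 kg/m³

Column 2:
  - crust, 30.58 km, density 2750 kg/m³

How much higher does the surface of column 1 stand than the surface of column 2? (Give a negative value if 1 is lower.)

3.47 km

For any compensation level in the mantle, the mantle terms cancel and isostasy reduces to e = (Σt_1 − Σt_2) − (Σ(ρt)_1 − Σ(ρt)_2) / ρ_m.
Σt_1 = 39.69 km; Σt_2 = 30.58 km; Σ(ρt)_1 = 102596.36; Σ(ρt)_2 = 84095 (in km·kg/m³).
e = (39.69 − 30.58) − (102596.36 − 84095) / 3280 = 3.47 km.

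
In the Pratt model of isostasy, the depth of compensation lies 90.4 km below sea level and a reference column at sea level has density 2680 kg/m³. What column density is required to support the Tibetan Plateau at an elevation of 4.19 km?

Pratt balance: ρ_ref D = ρ (D + h).
ρ = ρ_ref D/(D + h) = 2680 × 90.4 km/(90.4 km + 4.19 km) = 2560 kg/m³.

2560 kg/m³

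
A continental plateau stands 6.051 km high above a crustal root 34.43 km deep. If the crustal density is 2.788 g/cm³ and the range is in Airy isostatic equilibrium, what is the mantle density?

3.28 g/cm³

Airy balance: ρ_c h = (ρ_m − ρ_c) r → ρ_m = ρ_c (1 + h/r).
ρ_m = 2.788 × (1 + 6.051 km/34.43 km) = 3.28 g/cm³.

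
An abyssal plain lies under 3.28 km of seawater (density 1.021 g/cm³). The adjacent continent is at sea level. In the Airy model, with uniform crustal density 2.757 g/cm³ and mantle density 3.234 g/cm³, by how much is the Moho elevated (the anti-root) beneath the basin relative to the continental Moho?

11.9 km

Balancing pressure at the compensation depth: replacing crust with seawater at the top is compensated by replacing crust with mantle at the base: d (ρ_c − ρ_w) = a (ρ_m − ρ_c).
a = d (ρ_c − ρ_w)/(ρ_m − ρ_c) = 3.28 km × 1.736/0.477 = 11.9 km.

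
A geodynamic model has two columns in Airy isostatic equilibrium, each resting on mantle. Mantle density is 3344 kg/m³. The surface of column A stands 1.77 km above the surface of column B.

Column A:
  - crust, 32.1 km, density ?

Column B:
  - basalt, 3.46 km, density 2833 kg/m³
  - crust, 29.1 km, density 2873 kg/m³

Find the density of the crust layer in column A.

Take the compensation level at the base of the deeper column (depth z_c below the surface of column A) and equate Σ ρ_i t_i down to z_c; mantle fills any gap and the z_c terms cancel.
Column A: 32.1×ρ + (z_c − 32.1)×3344
Column B: 1.77×0 + 3.46×2833 + 29.1×2873 + (z_c − 1.77 − 32.56)×3344
The z_c×3344 term appears on both sides and cancels. Collect the known terms of each column as K = Σ(ρt)_known − 3344 × (depth of known layers): K_A = 0 − 3344×32.1 = −107342.4; K_B = 93406.48 − 3344×(1.77 + 32.56) = −21393.04.
Balance: K_A + 32.1×ρ = K_B, so ρ = (K_B − K_A)/32.1 = 85949.4/32.1 = 2680 kg/m³.

2680 kg/m³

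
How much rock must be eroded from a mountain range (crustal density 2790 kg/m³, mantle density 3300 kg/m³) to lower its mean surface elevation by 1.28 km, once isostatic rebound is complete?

8.28 km

Net drop Δ = e − u = e − e ρ_c/ρ_m = e (ρ_m − ρ_c)/ρ_m.
e = Δ ρ_m/(ρ_m − ρ_c) = 1.28 km × 3300/510 = 8.28 km.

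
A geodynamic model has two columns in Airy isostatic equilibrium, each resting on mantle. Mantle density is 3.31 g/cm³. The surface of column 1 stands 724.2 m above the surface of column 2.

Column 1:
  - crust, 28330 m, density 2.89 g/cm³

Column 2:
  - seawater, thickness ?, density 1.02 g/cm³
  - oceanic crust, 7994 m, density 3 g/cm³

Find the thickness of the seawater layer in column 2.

3070 m

Take the compensation level at the base of the deeper column (depth z_c below the surface of column 1) and equate Σ ρ_i t_i down to z_c; mantle fills any gap and the z_c terms cancel.
Column 1: 28330×2.89 + (z_c − 28330)×3.31
Column 2: 724.2×0 + x×1.02 + 7994×3 + (z_c − 724.2 − 7994 − x)×3.31
The z_c×3.31 term appears on both sides and cancels. Collect the known terms of each column as K = Σ(ρt)_known − 3.31 × (depth of known layers): K_1 = 81873.7 − 3.31×28330 = −11898.6; K_2 = 23982 − 3.31×(724.2 + 7994) = −4875.242.
Balance: K_1 = K_2 − x×(3.31 − 1.02), so x = (K_2 − K_1)/(3.31 − 1.02) = 7023.36/2.29 = 3070 m.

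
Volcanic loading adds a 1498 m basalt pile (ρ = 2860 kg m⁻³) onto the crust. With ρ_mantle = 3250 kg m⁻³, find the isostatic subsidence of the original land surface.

1320 m

Subaerial loading: s = t ρ_load / ρ_m.
s = 1498 m × 2860/3250 = 1320 m.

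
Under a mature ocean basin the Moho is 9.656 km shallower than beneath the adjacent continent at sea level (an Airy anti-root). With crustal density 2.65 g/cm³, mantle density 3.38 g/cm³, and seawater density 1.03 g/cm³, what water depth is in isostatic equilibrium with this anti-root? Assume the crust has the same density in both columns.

Replacing a thickness d of crust by seawater at the top must be balanced by replacing crust with mantle at the base: d (ρ_c − ρ_w) = a (ρ_m − ρ_c).
d = a (ρ_m − ρ_c)/(ρ_c − ρ_w) = 9.656 km × 0.73/1.62 = 4.35 km.

4.35 km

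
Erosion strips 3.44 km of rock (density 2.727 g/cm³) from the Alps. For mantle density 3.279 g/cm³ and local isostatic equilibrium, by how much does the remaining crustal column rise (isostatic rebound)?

Unloading: uplift u = e ρ_c/ρ_m = 3.44 km × 2.727/3.279 = 2.86 km.

2.86 km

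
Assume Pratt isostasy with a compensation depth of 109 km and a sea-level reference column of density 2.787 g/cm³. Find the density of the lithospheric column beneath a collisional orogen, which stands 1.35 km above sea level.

Pratt balance: ρ_ref D = ρ (D + h).
ρ = ρ_ref D/(D + h) = 2.787 × 109 km/(109 km + 1.35 km) = 2.75 g/cm³.

2.75 g/cm³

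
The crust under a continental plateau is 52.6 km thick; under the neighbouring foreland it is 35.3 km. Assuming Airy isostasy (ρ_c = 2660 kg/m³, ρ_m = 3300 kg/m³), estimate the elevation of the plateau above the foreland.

3.36 km

Excess crust Δ = 52.6 km − 35.3 km = 17.3 km, split between elevation h and root r with h + r = Δ.
Airy balance ρ_c h = (ρ_m − ρ_c) r gives r = h ρ_c/(ρ_m − ρ_c), so h (1 + ρ_c/(ρ_m − ρ_c)) = Δ, i.e. h = Δ (ρ_m − ρ_c)/ρ_m.
h = 17.3 km × 640/3300 = 3.36 km.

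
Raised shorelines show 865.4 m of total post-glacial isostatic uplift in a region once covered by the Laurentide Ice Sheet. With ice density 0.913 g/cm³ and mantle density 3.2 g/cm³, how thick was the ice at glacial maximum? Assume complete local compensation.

u = t ρ_ice/ρ_m → t = u ρ_m/ρ_ice = 865.4 m × 3.2/0.913 = 3030 m.

3030 m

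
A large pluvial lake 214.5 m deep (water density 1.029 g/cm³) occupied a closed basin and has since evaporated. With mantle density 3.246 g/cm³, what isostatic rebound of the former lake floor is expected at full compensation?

u = d ρ_w/ρ_m = 214.5 m × 1.029/3.246 = 68 m.

68 m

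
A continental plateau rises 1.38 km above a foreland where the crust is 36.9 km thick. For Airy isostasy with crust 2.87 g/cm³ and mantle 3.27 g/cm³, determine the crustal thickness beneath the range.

48.2 km

Root depth r = h ρ_c / (ρ_m − ρ_c) = 1.38 km × 2.87 / 0.4 = 9.902 km.
Total thickness = T + h + r = 36.9 km + 1.38 km + 9.902 km = 48.2 km.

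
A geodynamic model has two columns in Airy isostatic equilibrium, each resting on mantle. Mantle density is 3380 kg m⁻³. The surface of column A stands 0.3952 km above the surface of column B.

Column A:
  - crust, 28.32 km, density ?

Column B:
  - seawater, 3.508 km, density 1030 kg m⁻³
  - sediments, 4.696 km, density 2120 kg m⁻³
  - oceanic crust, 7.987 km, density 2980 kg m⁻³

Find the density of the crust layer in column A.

Take the compensation level at the base of the deeper column (depth z_c below the surface of column A) and equate Σ ρ_i t_i down to z_c; mantle fills any gap and the z_c terms cancel.
Column A: 28.32×ρ + (z_c − 28.32)×3380
Column B: 0.3952×0 + 3.508×1030 + 4.696×2120 + 7.987×2980 + (z_c − 0.3952 − 16.191)×3380
The z_c×3380 term appears on both sides and cancels. Collect the known terms of each column as K = Σ(ρt)_known − 3380 × (depth of known layers): K_A = 0 − 3380×28.32 = −95721.6; K_B = 37370.02 − 3380×(0.3952 + 16.191) = −18691.336.
Balance: K_A + 28.32×ρ = K_B, so ρ = (K_B − K_A)/28.32 = 77030.3/28.32 = 2720 kg m⁻³.

2720 kg m⁻³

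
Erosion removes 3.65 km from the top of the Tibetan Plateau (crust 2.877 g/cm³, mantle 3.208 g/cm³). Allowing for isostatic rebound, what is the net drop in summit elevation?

Rebound u = e ρ_c/ρ_m = 3.65 km × 2.877/3.208 = 3.273 km.
Net surface drop = e − u = 3.65 km − 3.273 km = e (ρ_m − ρ_c)/ρ_m = 0.377 km.

0.377 km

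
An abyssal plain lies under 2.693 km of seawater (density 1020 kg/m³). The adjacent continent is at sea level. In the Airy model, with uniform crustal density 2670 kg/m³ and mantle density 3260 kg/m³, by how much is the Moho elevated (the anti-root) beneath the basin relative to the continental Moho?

7.53 km

In Airy isostatic equilibrium: replacing crust with seawater at the top is compensated by replacing crust with mantle at the base: d (ρ_c − ρ_w) = a (ρ_m − ρ_c).
a = d (ρ_c − ρ_w)/(ρ_m − ρ_c) = 2.693 km × 1650/590 = 7.53 km.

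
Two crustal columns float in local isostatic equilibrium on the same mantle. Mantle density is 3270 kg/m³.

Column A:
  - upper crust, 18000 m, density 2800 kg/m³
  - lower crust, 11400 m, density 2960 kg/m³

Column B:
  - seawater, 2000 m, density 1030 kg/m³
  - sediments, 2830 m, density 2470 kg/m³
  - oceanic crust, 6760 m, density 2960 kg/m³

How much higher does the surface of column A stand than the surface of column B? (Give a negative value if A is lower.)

965 m

For any compensation level in the mantle, the mantle terms cancel and isostasy reduces to e = (Σt_A − Σt_B) − (Σ(ρt)_A − Σ(ρt)_B) / ρ_m.
Σt_A = 29400 m; Σt_B = 11590 m; Σ(ρt)_A = 84144000; Σ(ρt)_B = 29059700 (in m·kg/m³).
e = (29400 − 11590) − (84144000 − 29059700) / 3270 = 965 m.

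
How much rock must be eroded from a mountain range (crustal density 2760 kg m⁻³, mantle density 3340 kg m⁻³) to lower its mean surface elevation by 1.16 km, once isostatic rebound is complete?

Net drop Δ = e − u = e − e ρ_c/ρ_m = e (ρ_m − ρ_c)/ρ_m.
e = Δ ρ_m/(ρ_m − ρ_c) = 1.16 km × 3340/580 = 6.68 km.

6.68 km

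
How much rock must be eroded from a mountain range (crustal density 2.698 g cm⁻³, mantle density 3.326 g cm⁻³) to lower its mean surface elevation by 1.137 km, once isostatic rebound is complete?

Net drop Δ = e − u = e − e ρ_c/ρ_m = e (ρ_m − ρ_c)/ρ_m.
e = Δ ρ_m/(ρ_m − ρ_c) = 1.137 km × 3.326/0.628 = 6.02 km.

6.02 km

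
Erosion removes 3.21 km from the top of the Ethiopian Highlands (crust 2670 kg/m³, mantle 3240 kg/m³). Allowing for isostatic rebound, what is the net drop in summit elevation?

Rebound u = e ρ_c/ρ_m = 3.21 km × 2670/3240 = 2.645 km.
Net surface drop = e − u = 3.21 km − 2.645 km = e (ρ_m − ρ_c)/ρ_m = 0.565 km.

0.565 km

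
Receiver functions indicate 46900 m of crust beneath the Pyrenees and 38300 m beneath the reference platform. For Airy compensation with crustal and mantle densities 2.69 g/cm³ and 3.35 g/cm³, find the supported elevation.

1690 m

Excess crust Δ = 46900 m − 38300 m = 8600 m, split between elevation h and root r with h + r = Δ.
Airy balance ρ_c h = (ρ_m − ρ_c) r gives r = h ρ_c/(ρ_m − ρ_c), so h (1 + ρ_c/(ρ_m − ρ_c)) = Δ, i.e. h = Δ (ρ_m − ρ_c)/ρ_m.
h = 8600 m × 0.66/3.35 = 1690 m.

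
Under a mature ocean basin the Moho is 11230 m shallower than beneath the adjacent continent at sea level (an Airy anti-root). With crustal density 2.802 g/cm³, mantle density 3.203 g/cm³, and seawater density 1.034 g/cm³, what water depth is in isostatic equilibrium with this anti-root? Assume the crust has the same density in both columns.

2550 m

Replacing a thickness d of crust by seawater at the top must be balanced by replacing crust with mantle at the base: d (ρ_c − ρ_w) = a (ρ_m − ρ_c).
d = a (ρ_m − ρ_c)/(ρ_c − ρ_w) = 11230 m × 0.401/1.768 = 2550 m.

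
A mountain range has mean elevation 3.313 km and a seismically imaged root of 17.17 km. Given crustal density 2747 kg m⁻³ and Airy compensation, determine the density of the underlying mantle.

Airy balance: ρ_c h = (ρ_m − ρ_c) r → ρ_m = ρ_c (1 + h/r).
ρ_m = 2747 × (1 + 3.313 km/17.17 km) = 3280 kg m⁻³.

3280 kg m⁻³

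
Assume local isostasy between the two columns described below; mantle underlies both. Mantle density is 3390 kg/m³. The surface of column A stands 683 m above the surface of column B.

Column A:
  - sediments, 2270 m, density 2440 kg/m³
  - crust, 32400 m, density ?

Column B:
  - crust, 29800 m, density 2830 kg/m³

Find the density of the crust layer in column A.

Take the compensation level at the base of the deeper column (depth z_c below the surface of column A) and equate Σ ρ_i t_i down to z_c; mantle fills any gap and the z_c terms cancel.
Column A: 2270×2440 + 32400×ρ + (z_c − 34670)×3390
Column B: 683×0 + 29800×2830 + (z_c − 683 − 29800)×3390
The z_c×3390 term appears on both sides and cancels. Collect the known terms of each column as K = Σ(ρt)_known − 3390 × (depth of known layers): K_A = 5538800 − 3390×34670 = −111992500; K_B = 84334000 − 3390×(683 + 29800) = −19003370.
Balance: K_A + 32400×ρ = K_B, so ρ = (K_B − K_A)/32400 = 92989100/32400 = 2870 kg/m³.

2870 kg/m³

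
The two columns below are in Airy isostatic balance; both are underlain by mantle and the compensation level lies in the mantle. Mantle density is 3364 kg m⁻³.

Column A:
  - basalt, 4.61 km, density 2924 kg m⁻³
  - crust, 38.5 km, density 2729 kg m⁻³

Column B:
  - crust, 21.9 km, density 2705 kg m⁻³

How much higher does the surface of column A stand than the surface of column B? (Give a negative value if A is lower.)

For any compensation level in the mantle, the mantle terms cancel and isostasy reduces to e = (Σt_A − Σt_B) − (Σ(ρt)_A − Σ(ρt)_B) / ρ_m.
Σt_A = 43.11 km; Σt_B = 21.9 km; Σ(ρt)_A = 118546.14; Σ(ρt)_B = 59239.5 (in km·kg m⁻³).
e = (43.11 − 21.9) − (118546.14 − 59239.5) / 3364 = 3.58 km.

3.58 km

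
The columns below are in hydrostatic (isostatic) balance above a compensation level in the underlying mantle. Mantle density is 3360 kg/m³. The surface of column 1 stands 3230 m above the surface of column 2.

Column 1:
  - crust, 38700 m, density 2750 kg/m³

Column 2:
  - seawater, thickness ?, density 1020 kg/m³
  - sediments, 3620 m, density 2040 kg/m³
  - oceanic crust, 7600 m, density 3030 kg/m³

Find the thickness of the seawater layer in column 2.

2340 m

Take the compensation level at the base of the deeper column (depth z_c below the surface of column 1) and equate Σ ρ_i t_i down to z_c; mantle fills any gap and the z_c terms cancel.
Column 1: 38700×2750 + (z_c − 38700)×3360
Column 2: 3230×0 + x×1020 + 3620×2040 + 7600×3030 + (z_c − 3230 − 11220 − x)×3360
The z_c×3360 term appears on both sides and cancels. Collect the known terms of each column as K = Σ(ρt)_known − 3360 × (depth of known layers): K_1 = 106425000 − 3360×38700 = −23607000; K_2 = 30412800 − 3360×(3230 + 11220) = −18139200.
Balance: K_1 = K_2 − x×(3360 − 1020), so x = (K_2 − K_1)/(3360 − 1020) = 5467800/2340 = 2340 m.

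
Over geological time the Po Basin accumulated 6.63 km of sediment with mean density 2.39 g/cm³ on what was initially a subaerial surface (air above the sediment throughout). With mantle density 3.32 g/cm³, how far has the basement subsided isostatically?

4.77 km

Subaerial load: s = t ρ_sed / ρ_m = 6.63 km × 2.39/3.32 = 4.77 km.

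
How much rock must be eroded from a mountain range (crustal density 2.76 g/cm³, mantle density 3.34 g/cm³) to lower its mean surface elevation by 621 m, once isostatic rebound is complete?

Net drop Δ = e − u = e − e ρ_c/ρ_m = e (ρ_m − ρ_c)/ρ_m.
e = Δ ρ_m/(ρ_m − ρ_c) = 621 m × 3.34/0.58 = 3580 m.

3580 m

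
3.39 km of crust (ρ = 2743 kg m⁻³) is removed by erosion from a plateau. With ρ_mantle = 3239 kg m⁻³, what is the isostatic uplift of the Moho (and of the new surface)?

2.87 km

Unloading: uplift u = e ρ_c/ρ_m = 3.39 km × 2743/3239 = 2.87 km.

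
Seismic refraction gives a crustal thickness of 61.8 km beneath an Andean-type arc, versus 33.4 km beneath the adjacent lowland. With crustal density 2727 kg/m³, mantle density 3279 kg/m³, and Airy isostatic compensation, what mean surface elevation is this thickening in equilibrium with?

4.78 km

Excess crust Δ = 61.8 km − 33.4 km = 28.4 km, split between elevation h and root r with h + r = Δ.
Airy balance ρ_c h = (ρ_m − ρ_c) r gives r = h ρ_c/(ρ_m − ρ_c), so h (1 + ρ_c/(ρ_m − ρ_c)) = Δ, i.e. h = Δ (ρ_m − ρ_c)/ρ_m.
h = 28.4 km × 552/3279 = 4.78 km.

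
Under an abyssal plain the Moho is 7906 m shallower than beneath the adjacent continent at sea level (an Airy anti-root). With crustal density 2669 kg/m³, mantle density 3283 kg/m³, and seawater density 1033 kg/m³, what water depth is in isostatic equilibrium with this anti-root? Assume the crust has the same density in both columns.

2970 m

Replacing a thickness d of crust by seawater at the top must be balanced by replacing crust with mantle at the base: d (ρ_c − ρ_w) = a (ρ_m − ρ_c).
d = a (ρ_m − ρ_c)/(ρ_c − ρ_w) = 7906 m × 614/1636 = 2970 m.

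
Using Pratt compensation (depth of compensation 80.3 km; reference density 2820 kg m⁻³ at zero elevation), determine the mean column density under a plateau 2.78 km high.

Pratt balance: ρ_ref D = ρ (D + h).
ρ = ρ_ref D/(D + h) = 2820 × 80.3 km/(80.3 km + 2.78 km) = 2730 kg m⁻³.

2730 kg m⁻³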